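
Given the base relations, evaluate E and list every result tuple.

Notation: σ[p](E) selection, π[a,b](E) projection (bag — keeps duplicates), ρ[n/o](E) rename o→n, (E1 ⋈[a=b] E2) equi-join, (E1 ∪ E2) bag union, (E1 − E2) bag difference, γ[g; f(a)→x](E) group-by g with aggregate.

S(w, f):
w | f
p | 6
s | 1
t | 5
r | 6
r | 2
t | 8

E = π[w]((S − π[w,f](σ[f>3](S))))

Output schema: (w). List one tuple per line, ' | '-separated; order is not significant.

Per-node cardinality:
  S → 6
  S → 6
  σ[f>3](S) → 4
  π[w,f](σ[f>3](S)) → 4
  (S − π[w,f](σ[f>3](S))) → 2
  π[w]((S − π[w,f](σ[f>3](S)))) → 2

== RESULT ==
w
r
s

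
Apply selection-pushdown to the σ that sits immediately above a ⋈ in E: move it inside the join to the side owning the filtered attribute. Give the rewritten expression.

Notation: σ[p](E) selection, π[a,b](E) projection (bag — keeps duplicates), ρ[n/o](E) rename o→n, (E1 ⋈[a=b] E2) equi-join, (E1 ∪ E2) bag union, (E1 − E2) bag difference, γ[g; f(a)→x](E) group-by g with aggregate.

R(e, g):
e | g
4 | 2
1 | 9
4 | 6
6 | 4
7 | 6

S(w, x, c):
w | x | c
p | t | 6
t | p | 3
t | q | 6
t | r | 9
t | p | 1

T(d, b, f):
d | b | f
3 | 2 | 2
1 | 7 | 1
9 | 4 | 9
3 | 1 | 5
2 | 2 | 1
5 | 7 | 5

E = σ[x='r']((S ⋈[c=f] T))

σ filters on x, owned by the left side.
E' = (σ[x='r'](S) ⋈[c=f] T)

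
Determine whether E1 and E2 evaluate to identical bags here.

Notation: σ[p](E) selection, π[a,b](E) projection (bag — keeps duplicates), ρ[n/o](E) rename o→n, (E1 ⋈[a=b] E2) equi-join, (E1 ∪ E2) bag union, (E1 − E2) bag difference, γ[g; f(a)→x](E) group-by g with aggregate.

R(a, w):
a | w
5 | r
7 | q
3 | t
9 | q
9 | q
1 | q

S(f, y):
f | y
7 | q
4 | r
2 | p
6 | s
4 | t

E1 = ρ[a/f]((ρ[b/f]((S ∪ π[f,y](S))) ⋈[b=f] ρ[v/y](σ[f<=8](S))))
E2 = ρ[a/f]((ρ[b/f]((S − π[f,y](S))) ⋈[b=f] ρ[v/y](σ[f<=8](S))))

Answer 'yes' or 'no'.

E1 subexpression sizes:
  S → 5
  S → 5
  π[f,y](S) → 5
  (S ∪ π[f,y](S)) → 10
  ρ[b/f]((S ∪ π[f,y](S))) → 10
  S → 5
  σ[f<=8](S) → 5
  ρ[v/y](σ[f<=8](S)) → 5
  (ρ[b/f]((S ∪ π[f,y](S))) ⋈[b=f] ρ[v/y](σ[f<=8](S))) → 14
  ρ[a/f]((ρ[b/f]((S ∪ π[f,y](S))) ⋈[b=f] ρ[v/y](σ[f<=8](S)))) → 14
E2 subexpression sizes:
  S → 5
  S → 5
  π[f,y](S) → 5
  (S − π[f,y](S)) → 0
  ρ[b/f]((S − π[f,y](S))) → 0
  S → 5
  σ[f<=8](S) → 5
  ρ[v/y](σ[f<=8](S)) → 5
  (ρ[b/f]((S − π[f,y](S))) ⋈[b=f] ρ[v/y](σ[f<=8](S))) → 0
  ρ[a/f]((ρ[b/f]((S − π[f,y](S))) ⋈[b=f] ρ[v/y](σ[f<=8](S)))) → 0

E1 result:
b | y | a | v
2 | p | 2 | p
2 | p | 2 | p
4 | r | 4 | r
4 | r | 4 | r
4 | r | 4 | t
4 | r | 4 | t
4 | t | 4 | r
4 | t | 4 | r
4 | t | 4 | t
4 | t | 4 | t
6 | s | 6 | s
6 | s | 6 | s
7 | q | 7 | q
7 | q | 7 | q
E2 result:
b | y | a | v
(0 rows)
Witness: (4, 't', 4, 'r') appears 2× in E1 but 0× in E2.

no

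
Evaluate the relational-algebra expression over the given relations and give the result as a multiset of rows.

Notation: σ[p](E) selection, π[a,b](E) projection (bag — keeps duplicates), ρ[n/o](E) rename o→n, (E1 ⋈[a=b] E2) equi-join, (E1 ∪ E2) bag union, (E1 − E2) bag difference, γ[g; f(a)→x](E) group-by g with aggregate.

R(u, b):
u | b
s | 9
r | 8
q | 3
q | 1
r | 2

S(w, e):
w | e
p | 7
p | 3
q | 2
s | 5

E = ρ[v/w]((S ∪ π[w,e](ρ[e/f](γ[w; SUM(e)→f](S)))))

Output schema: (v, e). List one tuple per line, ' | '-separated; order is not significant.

Stepwise |·|:
  S → 4
  S → 4
  γ[w; SUM(e)→f](S) → 3
  ρ[e/f](γ[w; SUM(e)→f](S)) → 3
  π[w,e](ρ[e/f](γ[w; SUM(e)→f](S))) → 3
  (S ∪ π[w,e](ρ[e/f](γ[w; SUM(e)→f](S)))) → 7
  ρ[v/w]((S ∪ π[w,e](ρ[e/f](γ[w; SUM(e)→f](S))))) → 7

== RESULT ==
v | e
p | 3
p | 7
p | 10
q | 2
q | 2
s | 5
s | 5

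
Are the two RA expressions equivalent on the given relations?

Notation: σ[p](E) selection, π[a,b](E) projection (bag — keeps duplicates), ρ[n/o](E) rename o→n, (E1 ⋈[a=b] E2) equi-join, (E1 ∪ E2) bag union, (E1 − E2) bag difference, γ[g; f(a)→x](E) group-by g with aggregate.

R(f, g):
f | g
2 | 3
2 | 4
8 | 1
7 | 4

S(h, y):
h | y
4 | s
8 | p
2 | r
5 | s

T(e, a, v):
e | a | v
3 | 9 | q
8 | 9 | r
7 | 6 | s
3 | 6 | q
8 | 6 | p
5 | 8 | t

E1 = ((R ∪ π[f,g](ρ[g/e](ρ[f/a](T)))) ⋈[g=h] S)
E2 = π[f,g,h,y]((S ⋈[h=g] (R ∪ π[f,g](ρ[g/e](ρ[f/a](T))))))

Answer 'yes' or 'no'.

E1 subexpression sizes:
  R → 4
  T → 6
  ρ[f/a](T) → 6
  ρ[g/e](ρ[f/a](T)) → 6
  π[f,g](ρ[g/e](ρ[f/a](T))) → 6
  (R ∪ π[f,g](ρ[g/e](ρ[f/a](T)))) → 10
  S → 4
  ((R ∪ π[f,g](ρ[g/e](ρ[f/a](T)))) ⋈[g=h] S) → 5
E2 subexpression sizes:
  S → 4
  R → 4
  T → 6
  ρ[f/a](T) → 6
  ρ[g/e](ρ[f/a](T)) → 6
  π[f,g](ρ[g/e](ρ[f/a](T))) → 6
  (R ∪ π[f,g](ρ[g/e](ρ[f/a](T)))) → 10
  (S ⋈[h=g] (R ∪ π[f,g](ρ[g/e](ρ[f/a](T))))) → 5
  π[f,g,h,y]((S ⋈[h=g] (R ∪ π[f,g](ρ[g/e](ρ[f/a](T)))))) → 5

E1 and E2 produce the same multiset:
f | g | h | y
2 | 4 | 4 | s
6 | 8 | 8 | p
7 | 4 | 4 | s
8 | 5 | 5 | s
9 | 8 | 8 | p

yes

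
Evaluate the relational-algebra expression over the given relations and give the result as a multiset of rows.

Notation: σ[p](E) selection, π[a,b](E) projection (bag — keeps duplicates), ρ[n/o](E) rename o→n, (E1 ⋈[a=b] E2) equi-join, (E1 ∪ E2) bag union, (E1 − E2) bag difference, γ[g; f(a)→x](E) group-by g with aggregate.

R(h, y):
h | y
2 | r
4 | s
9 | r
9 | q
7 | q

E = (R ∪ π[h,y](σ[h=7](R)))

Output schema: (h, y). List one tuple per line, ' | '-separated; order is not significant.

Stepwise |·|:
  R → 5
  R → 5
  σ[h=7](R) → 1
  π[h,y](σ[h=7](R)) → 1
  (R ∪ π[h,y](σ[h=7](R))) → 6

== RESULT ==
h | y
2 | r
4 | s
7 | q
7 | q
9 | q
9 | r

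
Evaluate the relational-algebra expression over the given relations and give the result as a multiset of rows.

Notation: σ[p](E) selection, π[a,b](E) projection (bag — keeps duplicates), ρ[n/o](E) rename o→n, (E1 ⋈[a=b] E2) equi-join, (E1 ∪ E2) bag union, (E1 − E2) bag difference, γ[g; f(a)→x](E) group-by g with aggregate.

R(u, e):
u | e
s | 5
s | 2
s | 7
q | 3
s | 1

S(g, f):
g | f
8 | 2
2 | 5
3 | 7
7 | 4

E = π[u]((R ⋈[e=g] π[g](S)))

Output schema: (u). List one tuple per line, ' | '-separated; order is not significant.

Subexpression sizes:
  R → 5
  S → 4
  π[g](S) → 4
  (R ⋈[e=g] π[g](S)) → 3
  π[u]((R ⋈[e=g] π[g](S))) → 3

== RESULT ==
u
q
s
s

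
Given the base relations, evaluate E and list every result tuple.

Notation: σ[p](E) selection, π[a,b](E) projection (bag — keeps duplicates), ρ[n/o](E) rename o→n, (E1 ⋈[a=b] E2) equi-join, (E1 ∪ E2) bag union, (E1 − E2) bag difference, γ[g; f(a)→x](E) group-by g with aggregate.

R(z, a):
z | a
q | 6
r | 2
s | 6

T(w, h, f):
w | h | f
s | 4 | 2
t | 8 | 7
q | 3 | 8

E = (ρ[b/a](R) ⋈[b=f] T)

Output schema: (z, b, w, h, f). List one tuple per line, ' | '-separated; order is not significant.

Stepwise |·|:
  R → 3
  ρ[b/a](R) → 3
  T → 3
  (ρ[b/a](R) ⋈[b=f] T) → 1

== RESULT ==
z | b | w | h | f
r | 2 | s | 4 | 2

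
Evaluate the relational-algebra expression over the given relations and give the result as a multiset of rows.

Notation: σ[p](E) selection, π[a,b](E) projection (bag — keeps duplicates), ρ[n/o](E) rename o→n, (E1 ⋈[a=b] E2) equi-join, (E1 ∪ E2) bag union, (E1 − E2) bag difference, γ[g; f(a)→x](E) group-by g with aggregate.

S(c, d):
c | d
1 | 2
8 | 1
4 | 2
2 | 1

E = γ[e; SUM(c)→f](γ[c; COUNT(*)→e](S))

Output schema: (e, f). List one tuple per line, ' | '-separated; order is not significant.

Subexpression sizes:
  S → 4
  γ[c; COUNT(*)→e](S) → 4
  γ[e; SUM(c)→f](γ[c; COUNT(*)→e](S)) → 1

== RESULT ==
e | f
1 | 15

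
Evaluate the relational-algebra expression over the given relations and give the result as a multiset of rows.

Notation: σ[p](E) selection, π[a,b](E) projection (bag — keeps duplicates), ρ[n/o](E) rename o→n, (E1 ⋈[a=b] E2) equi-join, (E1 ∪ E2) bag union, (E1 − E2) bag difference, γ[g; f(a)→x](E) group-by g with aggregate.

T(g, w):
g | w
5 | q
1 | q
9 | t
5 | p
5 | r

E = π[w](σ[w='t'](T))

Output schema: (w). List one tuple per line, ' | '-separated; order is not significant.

Stepwise |·|:
  T → 5
  σ[w='t'](T) → 1
  π[w](σ[w='t'](T)) → 1

== RESULT ==
w
t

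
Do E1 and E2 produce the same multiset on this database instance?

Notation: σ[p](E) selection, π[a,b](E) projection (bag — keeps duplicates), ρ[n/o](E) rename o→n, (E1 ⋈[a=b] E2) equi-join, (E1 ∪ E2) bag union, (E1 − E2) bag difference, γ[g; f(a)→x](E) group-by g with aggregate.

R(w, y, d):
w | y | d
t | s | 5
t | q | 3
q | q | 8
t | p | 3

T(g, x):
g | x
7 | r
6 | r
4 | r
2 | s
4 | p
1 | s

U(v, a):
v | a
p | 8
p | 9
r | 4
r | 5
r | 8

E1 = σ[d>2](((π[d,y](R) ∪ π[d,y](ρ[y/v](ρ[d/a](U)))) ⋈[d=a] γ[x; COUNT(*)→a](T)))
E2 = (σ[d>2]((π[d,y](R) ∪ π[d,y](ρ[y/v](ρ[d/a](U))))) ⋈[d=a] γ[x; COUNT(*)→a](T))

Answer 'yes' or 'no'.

E1 row counts bottom-up:
  R → 4
  π[d,y](R) → 4
  U → 5
  ρ[d/a](U) → 5
  ρ[y/v](ρ[d/a](U)) → 5
  π[d,y](ρ[y/v](ρ[d/a](U))) → 5
  (π[d,y](R) ∪ π[d,y](ρ[y/v](ρ[d/a](U)))) → 9
  T → 6
  γ[x; COUNT(*)→a](T) → 3
  ((π[d,y](R) ∪ π[d,y](ρ[y/v](ρ[d/a](U)))) ⋈[d=a] γ[x; COUNT(*)→a](T)) → 2
  σ[d>2](((π[d,y](R) ∪ π[d,y](ρ[y/v](ρ[d/a](U)))) ⋈[d=a] γ[x; COUNT(*)→a](T))) → 2
E2 row counts bottom-up:
  R → 4
  π[d,y](R) → 4
  U → 5
  ρ[d/a](U) → 5
  ρ[y/v](ρ[d/a](U)) → 5
  π[d,y](ρ[y/v](ρ[d/a](U))) → 5
  (π[d,y](R) ∪ π[d,y](ρ[y/v](ρ[d/a](U)))) → 9
  σ[d>2]((π[d,y](R) ∪ π[d,y](ρ[y/v](ρ[d/a](U))))) → 9
  T → 6
  γ[x; COUNT(*)→a](T) → 3
  (σ[d>2]((π[d,y](R) ∪ π[d,y](ρ[y/v](ρ[d/a](U))))) ⋈[d=a] γ[x; COUNT(*)→a](T)) → 2

E1 and E2 produce the same multiset:
d | y | x | a
3 | p | r | 3
3 | q | r | 3

yes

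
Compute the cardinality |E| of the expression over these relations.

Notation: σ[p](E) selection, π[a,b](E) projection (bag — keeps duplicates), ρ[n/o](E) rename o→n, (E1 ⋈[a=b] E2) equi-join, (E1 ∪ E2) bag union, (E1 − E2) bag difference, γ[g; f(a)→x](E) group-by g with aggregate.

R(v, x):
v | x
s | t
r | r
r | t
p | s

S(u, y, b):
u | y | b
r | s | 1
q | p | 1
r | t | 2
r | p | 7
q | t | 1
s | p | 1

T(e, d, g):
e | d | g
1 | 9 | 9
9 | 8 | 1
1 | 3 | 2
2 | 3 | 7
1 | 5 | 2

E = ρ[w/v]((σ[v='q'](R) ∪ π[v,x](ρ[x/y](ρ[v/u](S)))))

Per-node cardinality:
  R → 4
  σ[v='q'](R) → 0
  S → 6
  ρ[v/u](S) → 6
  ρ[x/y](ρ[v/u](S)) → 6
  π[v,x](ρ[x/y](ρ[v/u](S))) → 6
  (σ[v='q'](R) ∪ π[v,x](ρ[x/y](ρ[v/u](S)))) → 6
  ρ[w/v]((σ[v='q'](R) ∪ π[v,x](ρ[x/y](ρ[v/u](S))))) → 6

|E| = 6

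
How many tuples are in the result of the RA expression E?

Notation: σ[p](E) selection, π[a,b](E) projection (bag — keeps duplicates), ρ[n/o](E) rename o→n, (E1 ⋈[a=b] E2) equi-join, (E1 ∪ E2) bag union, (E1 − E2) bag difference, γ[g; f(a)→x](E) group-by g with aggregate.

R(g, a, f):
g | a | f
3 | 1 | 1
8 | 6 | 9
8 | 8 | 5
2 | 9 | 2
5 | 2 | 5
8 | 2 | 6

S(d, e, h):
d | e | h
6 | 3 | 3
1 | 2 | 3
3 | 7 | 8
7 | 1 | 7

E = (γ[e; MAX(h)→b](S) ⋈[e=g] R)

Subexpression sizes:
  S → 4
  γ[e; MAX(h)→b](S) → 4
  R → 6
  (γ[e; MAX(h)→b](S) ⋈[e=g] R) → 2

|E| = 2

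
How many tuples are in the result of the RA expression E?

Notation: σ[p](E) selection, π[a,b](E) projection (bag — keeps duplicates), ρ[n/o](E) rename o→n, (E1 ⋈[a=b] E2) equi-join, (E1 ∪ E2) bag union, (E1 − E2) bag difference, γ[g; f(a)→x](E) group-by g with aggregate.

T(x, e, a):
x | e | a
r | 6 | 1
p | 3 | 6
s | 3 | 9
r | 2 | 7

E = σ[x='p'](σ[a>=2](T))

Stepwise |·|:
  T → 4
  σ[a>=2](T) → 3
  σ[x='p'](σ[a>=2](T)) → 1

|E| = 1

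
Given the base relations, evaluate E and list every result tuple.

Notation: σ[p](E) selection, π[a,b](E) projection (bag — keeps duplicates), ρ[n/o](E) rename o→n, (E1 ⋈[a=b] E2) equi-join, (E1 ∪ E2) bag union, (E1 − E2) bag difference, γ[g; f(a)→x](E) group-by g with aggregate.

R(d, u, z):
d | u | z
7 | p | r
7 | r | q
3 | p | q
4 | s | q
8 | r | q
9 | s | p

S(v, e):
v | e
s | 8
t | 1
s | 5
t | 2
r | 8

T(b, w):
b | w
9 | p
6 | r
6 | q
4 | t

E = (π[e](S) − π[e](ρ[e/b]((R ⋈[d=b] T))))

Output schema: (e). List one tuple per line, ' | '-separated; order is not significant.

Subexpression sizes:
  S → 5
  π[e](S) → 5
  R → 6
  T → 4
  (R ⋈[d=b] T) → 2
  ρ[e/b]((R ⋈[d=b] T)) → 2
  π[e](ρ[e/b]((R ⋈[d=b] T))) → 2
  (π[e](S) − π[e](ρ[e/b]((R ⋈[d=b] T)))) → 5

== RESULT ==
e
1
2
5
8
8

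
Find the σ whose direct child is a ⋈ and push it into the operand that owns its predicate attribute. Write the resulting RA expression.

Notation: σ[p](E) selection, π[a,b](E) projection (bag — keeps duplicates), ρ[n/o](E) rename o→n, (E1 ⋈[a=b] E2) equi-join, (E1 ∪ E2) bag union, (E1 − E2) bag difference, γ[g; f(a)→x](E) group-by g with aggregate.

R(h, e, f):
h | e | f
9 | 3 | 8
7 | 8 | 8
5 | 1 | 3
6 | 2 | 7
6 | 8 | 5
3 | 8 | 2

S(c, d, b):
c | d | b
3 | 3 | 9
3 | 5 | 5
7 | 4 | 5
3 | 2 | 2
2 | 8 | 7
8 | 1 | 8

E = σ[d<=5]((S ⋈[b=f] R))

σ filters on d, owned by the left side.
E' = (σ[d<=5](S) ⋈[b=f] R)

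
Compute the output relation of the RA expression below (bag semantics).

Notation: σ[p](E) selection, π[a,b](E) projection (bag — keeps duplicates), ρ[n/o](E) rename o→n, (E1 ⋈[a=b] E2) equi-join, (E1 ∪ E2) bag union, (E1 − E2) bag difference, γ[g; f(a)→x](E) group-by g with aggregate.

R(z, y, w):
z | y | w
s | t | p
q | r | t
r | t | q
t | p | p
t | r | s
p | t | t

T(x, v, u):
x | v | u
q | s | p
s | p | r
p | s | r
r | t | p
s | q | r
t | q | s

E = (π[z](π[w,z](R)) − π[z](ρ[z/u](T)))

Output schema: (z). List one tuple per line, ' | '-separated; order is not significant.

Stepwise |·|:
  R → 6
  π[w,z](R) → 6
  π[z](π[w,z](R)) → 6
  T → 6
  ρ[z/u](T) → 6
  π[z](ρ[z/u](T)) → 6
  (π[z](π[w,z](R)) − π[z](ρ[z/u](T))) → 3

== RESULT ==
z
q
t
t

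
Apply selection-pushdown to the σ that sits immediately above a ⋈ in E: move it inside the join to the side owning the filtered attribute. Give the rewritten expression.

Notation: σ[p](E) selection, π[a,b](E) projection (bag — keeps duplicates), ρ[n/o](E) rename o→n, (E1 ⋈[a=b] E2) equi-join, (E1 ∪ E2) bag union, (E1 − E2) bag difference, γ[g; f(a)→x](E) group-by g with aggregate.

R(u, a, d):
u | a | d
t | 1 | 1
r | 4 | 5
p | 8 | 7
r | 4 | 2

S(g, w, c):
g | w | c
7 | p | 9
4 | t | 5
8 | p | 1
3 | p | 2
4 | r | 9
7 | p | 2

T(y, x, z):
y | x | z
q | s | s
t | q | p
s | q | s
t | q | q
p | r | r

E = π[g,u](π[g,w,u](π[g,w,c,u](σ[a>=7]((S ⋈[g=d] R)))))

σ filters on a, owned by the right side.
E' = π[g,u](π[g,w,u](π[g,w,c,u]((S ⋈[g=d] σ[a>=7](R)))))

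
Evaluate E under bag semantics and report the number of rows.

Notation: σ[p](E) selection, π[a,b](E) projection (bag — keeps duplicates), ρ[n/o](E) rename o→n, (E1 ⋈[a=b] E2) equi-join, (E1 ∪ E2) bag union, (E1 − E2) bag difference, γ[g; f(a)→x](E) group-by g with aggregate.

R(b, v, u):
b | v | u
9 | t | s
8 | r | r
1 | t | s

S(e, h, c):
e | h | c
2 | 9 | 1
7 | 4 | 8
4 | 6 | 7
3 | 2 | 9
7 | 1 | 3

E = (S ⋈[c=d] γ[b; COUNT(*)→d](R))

Subexpression sizes:
  S → 5
  R → 3
  γ[b; COUNT(*)→d](R) → 3
  (S ⋈[c=d] γ[b; COUNT(*)→d](R)) → 3

|E| = 3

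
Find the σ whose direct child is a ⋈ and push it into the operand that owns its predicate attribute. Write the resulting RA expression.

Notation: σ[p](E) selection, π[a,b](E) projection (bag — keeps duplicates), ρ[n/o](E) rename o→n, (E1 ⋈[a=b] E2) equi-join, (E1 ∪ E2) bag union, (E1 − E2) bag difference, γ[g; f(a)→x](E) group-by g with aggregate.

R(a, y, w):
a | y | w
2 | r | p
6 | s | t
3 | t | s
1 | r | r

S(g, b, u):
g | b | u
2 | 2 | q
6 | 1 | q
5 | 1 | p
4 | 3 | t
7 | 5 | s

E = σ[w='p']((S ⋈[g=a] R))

σ filters on w, owned by the right side.
E' = (S ⋈[g=a] σ[w='p'](R))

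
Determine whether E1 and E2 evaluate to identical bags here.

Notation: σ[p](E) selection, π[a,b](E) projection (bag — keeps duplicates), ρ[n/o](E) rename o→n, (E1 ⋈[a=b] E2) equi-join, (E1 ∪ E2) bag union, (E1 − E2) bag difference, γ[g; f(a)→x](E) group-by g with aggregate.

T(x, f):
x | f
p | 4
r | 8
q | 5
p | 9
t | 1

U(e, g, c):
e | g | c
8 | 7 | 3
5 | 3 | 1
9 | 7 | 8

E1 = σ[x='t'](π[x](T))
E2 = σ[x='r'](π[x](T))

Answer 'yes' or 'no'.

E1 per-node cardinality:
  T → 5
  π[x](T) → 5
  σ[x='t'](π[x](T)) → 1
E2 per-node cardinality:
  T → 5
  π[x](T) → 5
  σ[x='r'](π[x](T)) → 1

E1 result:
x
t
E2 result:
x
r
Witness: ('t',) appears 1× in E1 but 0× in E2.

no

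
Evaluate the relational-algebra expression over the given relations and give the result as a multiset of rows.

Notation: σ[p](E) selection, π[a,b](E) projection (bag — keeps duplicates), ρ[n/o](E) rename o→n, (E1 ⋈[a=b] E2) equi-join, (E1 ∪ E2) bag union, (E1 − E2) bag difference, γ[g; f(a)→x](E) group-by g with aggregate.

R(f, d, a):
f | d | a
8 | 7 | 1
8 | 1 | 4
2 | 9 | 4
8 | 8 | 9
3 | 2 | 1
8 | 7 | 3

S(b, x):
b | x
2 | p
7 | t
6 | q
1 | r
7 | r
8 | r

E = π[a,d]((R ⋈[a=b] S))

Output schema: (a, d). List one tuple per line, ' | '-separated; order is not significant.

Subexpression sizes:
  R → 6
  S → 6
  (R ⋈[a=b] S) → 2
  π[a,d]((R ⋈[a=b] S)) → 2

== RESULT ==
a | d
1 | 2
1 | 7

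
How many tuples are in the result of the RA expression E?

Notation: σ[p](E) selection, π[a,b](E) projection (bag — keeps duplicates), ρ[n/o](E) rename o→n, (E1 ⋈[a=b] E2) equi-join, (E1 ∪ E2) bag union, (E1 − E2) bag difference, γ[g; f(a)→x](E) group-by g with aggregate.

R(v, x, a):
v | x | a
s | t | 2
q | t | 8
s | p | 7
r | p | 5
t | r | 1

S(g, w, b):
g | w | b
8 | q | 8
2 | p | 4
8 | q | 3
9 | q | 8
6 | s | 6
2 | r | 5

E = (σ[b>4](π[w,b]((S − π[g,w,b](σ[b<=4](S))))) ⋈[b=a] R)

Subexpression sizes:
  S → 6
  S → 6
  σ[b<=4](S) → 2
  π[g,w,b](σ[b<=4](S)) → 2
  (S − π[g,w,b](σ[b<=4](S))) → 4
  π[w,b]((S − π[g,w,b](σ[b<=4](S)))) → 4
  σ[b>4](π[w,b]((S − π[g,w,b](σ[b<=4](S))))) → 4
  R → 5
  (σ[b>4](π[w,b]((S − π[g,w,b](σ[b<=4](S))))) ⋈[b=a] R) → 3

|E| = 3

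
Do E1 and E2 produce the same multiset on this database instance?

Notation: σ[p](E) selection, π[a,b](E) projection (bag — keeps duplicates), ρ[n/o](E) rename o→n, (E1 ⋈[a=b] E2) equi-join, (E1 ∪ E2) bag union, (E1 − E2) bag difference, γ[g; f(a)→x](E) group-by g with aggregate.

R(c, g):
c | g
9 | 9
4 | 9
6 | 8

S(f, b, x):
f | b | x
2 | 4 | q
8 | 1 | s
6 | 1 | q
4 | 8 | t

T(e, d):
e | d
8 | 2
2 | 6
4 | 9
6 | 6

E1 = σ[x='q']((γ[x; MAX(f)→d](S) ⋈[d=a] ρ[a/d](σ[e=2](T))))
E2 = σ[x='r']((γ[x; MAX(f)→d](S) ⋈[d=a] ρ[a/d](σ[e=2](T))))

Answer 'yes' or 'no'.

E1 row counts bottom-up:
  S → 4
  γ[x; MAX(f)→d](S) → 3
  T → 4
  σ[e=2](T) → 1
  ρ[a/d](σ[e=2](T)) → 1
  (γ[x; MAX(f)→d](S) ⋈[d=a] ρ[a/d](σ[e=2](T))) → 1
  σ[x='q']((γ[x; MAX(f)→d](S) ⋈[d=a] ρ[a/d](σ[e=2](T)))) → 1
E2 row counts bottom-up:
  S → 4
  γ[x; MAX(f)→d](S) → 3
  T → 4
  σ[e=2](T) → 1
  ρ[a/d](σ[e=2](T)) → 1
  (γ[x; MAX(f)→d](S) ⋈[d=a] ρ[a/d](σ[e=2](T))) → 1
  σ[x='r']((γ[x; MAX(f)→d](S) ⋈[d=a] ρ[a/d](σ[e=2](T)))) → 0

E1 result:
x | d | e | a
q | 6 | 2 | 6
E2 result:
x | d | e | a
(0 rows)
Witness: ('q', 6, 2, 6) appears 1× in E1 but 0× in E2.

no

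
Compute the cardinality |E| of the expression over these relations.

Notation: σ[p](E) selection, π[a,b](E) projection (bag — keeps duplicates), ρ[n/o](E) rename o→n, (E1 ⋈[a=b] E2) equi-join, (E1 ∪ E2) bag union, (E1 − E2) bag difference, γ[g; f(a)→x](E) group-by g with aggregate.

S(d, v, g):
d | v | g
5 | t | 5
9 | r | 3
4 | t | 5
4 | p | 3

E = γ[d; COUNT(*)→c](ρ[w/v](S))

Row counts bottom-up:
  S → 4
  ρ[w/v](S) → 4
  γ[d; COUNT(*)→c](ρ[w/v](S)) → 3

|E| = 3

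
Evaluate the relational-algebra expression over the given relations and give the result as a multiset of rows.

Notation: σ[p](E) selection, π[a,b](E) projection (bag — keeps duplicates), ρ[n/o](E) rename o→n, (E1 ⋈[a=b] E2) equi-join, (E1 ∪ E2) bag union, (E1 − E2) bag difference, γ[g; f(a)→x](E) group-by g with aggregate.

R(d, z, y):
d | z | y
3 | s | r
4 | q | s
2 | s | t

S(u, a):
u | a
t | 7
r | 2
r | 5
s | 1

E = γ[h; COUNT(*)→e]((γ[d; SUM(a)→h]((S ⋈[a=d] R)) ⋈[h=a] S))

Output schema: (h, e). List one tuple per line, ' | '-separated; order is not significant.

Subexpression sizes:
  S → 4
  R → 3
  (S ⋈[a=d] R) → 1
  γ[d; SUM(a)→h]((S ⋈[a=d] R)) → 1
  S → 4
  (γ[d; SUM(a)→h]((S ⋈[a=d] R)) ⋈[h=a] S) → 1
  γ[h; COUNT(*)→e]((γ[d; SUM(a)→h]((S ⋈[a=d] R)) ⋈[h=a] S)) → 1

== RESULT ==
h | e
2 | 1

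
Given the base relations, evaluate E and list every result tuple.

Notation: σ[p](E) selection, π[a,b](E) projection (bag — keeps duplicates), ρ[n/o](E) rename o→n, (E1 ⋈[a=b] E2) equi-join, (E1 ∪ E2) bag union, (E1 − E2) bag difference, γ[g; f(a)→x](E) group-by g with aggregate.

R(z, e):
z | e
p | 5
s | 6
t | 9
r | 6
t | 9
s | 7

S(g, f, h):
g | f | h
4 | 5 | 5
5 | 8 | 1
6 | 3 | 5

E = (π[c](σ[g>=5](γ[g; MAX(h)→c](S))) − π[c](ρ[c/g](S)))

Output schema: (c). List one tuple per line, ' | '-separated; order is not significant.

Per-node cardinality:
  S → 3
  γ[g; MAX(h)→c](S) → 3
  σ[g>=5](γ[g; MAX(h)→c](S)) → 2
  π[c](σ[g>=5](γ[g; MAX(h)→c](S))) → 2
  S → 3
  ρ[c/g](S) → 3
  π[c](ρ[c/g](S)) → 3
  (π[c](σ[g>=5](γ[g; MAX(h)→c](S))) − π[c](ρ[c/g](S))) → 1

== RESULT ==
c
1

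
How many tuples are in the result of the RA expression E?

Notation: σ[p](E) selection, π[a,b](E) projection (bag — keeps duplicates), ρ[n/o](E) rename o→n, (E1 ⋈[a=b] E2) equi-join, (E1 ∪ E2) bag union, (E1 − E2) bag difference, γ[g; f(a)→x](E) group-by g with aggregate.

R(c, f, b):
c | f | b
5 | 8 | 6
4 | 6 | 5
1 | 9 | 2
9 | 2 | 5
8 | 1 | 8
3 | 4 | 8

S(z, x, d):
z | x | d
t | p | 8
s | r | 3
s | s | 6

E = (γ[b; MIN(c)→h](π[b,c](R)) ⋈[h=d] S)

Row counts bottom-up:
  R → 6
  π[b,c](R) → 6
  γ[b; MIN(c)→h](π[b,c](R)) → 4
  S → 3
  (γ[b; MIN(c)→h](π[b,c](R)) ⋈[h=d] S) → 1

|E| = 1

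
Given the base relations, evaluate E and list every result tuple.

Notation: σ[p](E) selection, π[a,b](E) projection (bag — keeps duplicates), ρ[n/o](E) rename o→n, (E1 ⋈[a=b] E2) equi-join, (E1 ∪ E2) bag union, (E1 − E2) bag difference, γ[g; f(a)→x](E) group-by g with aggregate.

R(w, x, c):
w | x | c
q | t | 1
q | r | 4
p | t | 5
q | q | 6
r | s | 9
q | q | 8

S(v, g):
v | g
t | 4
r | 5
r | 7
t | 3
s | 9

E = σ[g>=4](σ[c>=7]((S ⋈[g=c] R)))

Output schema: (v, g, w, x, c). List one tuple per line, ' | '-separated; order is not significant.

Row counts bottom-up:
  S → 5
  R → 6
  (S ⋈[g=c] R) → 3
  σ[c>=7]((S ⋈[g=c] R)) → 1
  σ[g>=4](σ[c>=7]((S ⋈[g=c] R))) → 1

== RESULT ==
v | g | w | x | c
s | 9 | r | s | 9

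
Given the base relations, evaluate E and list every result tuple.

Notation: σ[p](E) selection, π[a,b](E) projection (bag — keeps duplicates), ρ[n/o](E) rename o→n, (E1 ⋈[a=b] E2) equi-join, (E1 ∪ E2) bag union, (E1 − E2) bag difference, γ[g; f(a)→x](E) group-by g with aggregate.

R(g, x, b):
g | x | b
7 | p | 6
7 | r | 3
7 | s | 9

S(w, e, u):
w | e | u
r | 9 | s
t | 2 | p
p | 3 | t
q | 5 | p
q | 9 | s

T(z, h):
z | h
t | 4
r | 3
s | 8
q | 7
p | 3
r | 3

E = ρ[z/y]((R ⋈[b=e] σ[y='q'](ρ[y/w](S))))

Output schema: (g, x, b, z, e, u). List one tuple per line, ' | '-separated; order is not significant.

Per-node cardinality:
  R → 3
  S → 5
  ρ[y/w](S) → 5
  σ[y='q'](ρ[y/w](S)) → 2
  (R ⋈[b=e] σ[y='q'](ρ[y/w](S))) → 1
  ρ[z/y]((R ⋈[b=e] σ[y='q'](ρ[y/w](S)))) → 1

== RESULT ==
g | x | b | z | e | u
7 | s | 9 | q | 9 | s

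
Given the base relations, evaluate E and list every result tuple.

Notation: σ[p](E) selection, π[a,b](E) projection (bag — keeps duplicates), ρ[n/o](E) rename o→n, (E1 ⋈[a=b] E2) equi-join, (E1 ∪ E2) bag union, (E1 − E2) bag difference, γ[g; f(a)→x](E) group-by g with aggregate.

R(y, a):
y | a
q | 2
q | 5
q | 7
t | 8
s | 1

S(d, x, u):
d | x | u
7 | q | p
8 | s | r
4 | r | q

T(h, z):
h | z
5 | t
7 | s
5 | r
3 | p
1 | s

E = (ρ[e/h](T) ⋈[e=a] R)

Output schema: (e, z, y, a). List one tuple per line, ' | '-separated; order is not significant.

Per-node cardinality:
  T → 5
  ρ[e/h](T) → 5
  R → 5
  (ρ[e/h](T) ⋈[e=a] R) → 4

== RESULT ==
e | z | y | a
1 | s | s | 1
5 | r | q | 5
5 | t | q | 5
7 | s | q | 7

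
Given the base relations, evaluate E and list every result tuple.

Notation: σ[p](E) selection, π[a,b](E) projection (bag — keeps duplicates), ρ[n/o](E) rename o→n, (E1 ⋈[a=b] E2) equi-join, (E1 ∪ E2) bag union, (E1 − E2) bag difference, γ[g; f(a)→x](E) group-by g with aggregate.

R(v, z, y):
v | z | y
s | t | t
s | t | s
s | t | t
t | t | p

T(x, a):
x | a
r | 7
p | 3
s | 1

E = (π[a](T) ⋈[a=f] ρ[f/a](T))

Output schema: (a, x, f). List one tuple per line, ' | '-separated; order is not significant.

Subexpression sizes:
  T → 3
  π[a](T) → 3
  T → 3
  ρ[f/a](T) → 3
  (π[a](T) ⋈[a=f] ρ[f/a](T)) → 3

== RESULT ==
a | x | f
1 | s | 1
3 | p | 3
7 | r | 7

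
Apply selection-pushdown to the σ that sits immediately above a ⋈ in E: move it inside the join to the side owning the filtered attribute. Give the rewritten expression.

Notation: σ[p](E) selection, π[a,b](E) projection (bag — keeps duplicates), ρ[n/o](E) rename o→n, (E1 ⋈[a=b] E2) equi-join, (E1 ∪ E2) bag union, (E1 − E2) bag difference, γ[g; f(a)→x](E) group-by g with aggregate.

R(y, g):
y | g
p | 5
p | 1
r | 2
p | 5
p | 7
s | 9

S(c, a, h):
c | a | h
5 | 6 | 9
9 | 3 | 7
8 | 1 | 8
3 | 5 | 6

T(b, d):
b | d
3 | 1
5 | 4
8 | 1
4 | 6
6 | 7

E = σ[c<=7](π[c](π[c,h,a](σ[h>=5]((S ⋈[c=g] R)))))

σ filters on h, owned by the left side.
E' = σ[c<=7](π[c](π[c,h,a]((σ[h>=5](S) ⋈[c=g] R))))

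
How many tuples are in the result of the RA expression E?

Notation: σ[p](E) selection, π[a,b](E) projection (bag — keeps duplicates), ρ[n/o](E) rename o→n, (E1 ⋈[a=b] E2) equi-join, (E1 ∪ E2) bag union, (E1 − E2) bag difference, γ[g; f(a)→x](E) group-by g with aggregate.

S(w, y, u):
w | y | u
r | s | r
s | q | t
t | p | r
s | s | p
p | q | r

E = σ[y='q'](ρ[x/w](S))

Per-node cardinality:
  S → 5
  ρ[x/w](S) → 5
  σ[y='q'](ρ[x/w](S)) → 2

|E| = 2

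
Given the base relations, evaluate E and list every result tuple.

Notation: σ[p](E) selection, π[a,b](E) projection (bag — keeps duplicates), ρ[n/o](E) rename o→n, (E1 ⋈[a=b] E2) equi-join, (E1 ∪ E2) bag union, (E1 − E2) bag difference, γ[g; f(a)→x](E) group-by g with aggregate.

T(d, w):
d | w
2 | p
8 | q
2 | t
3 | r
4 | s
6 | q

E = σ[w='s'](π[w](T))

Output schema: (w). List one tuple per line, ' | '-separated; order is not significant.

Subexpression sizes:
  T → 6
  π[w](T) → 6
  σ[w='s'](π[w](T)) → 1

== RESULT ==
w
s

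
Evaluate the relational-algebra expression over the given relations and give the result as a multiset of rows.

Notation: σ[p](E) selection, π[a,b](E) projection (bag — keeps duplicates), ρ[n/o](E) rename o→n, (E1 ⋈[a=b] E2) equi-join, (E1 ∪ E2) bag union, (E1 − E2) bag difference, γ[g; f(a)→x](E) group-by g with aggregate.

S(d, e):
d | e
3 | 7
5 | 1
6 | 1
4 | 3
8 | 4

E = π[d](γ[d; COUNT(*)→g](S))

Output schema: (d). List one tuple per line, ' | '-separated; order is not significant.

Row counts bottom-up:
  S → 5
  γ[d; COUNT(*)→g](S) → 5
  π[d](γ[d; COUNT(*)→g](S)) → 5

== RESULT ==
d
3
4
5
6
8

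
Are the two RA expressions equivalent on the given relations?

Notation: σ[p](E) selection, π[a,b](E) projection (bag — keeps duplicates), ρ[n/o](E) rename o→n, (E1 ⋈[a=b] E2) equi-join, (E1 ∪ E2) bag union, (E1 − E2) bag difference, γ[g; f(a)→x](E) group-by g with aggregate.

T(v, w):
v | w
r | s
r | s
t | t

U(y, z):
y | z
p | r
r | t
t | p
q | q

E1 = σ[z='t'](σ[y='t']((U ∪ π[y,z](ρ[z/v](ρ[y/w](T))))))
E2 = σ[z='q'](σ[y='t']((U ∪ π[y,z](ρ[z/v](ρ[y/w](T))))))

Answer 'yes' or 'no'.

E1 subexpression sizes:
  U → 4
  T → 3
  ρ[y/w](T) → 3
  ρ[z/v](ρ[y/w](T)) → 3
  π[y,z](ρ[z/v](ρ[y/w](T))) → 3
  (U ∪ π[y,z](ρ[z/v](ρ[y/w](T)))) → 7
  σ[y='t']((U ∪ π[y,z](ρ[z/v](ρ[y/w](T))))) → 2
  σ[z='t'](σ[y='t']((U ∪ π[y,z](ρ[z/v](ρ[y/w](T)))))) → 1
E2 subexpression sizes:
  U → 4
  T → 3
  ρ[y/w](T) → 3
  ρ[z/v](ρ[y/w](T)) → 3
  π[y,z](ρ[z/v](ρ[y/w](T))) → 3
  (U ∪ π[y,z](ρ[z/v](ρ[y/w](T)))) → 7
  σ[y='t']((U ∪ π[y,z](ρ[z/v](ρ[y/w](T))))) → 2
  σ[z='q'](σ[y='t']((U ∪ π[y,z](ρ[z/v](ρ[y/w](T)))))) → 0

E1 result:
y | z
t | t
E2 result:
y | z
(0 rows)
Witness: ('t', 't') appears 1× in E1 but 0× in E2.

no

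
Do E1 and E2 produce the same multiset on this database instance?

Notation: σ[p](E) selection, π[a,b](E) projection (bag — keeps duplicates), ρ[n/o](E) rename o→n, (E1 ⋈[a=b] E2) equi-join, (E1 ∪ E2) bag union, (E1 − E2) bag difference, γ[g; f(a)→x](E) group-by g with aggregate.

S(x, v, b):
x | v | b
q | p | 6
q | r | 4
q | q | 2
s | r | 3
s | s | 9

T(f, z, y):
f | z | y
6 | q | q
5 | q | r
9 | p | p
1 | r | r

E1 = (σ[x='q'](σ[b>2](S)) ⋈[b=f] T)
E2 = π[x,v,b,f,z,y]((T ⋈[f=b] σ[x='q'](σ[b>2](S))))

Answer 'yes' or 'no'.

E1 row counts bottom-up:
  S → 5
  σ[b>2](S) → 4
  σ[x='q'](σ[b>2](S)) → 2
  T → 4
  (σ[x='q'](σ[b>2](S)) ⋈[b=f] T) → 1
E2 row counts bottom-up:
  T → 4
  S → 5
  σ[b>2](S) → 4
  σ[x='q'](σ[b>2](S)) → 2
  (T ⋈[f=b] σ[x='q'](σ[b>2](S))) → 1
  π[x,v,b,f,z,y]((T ⋈[f=b] σ[x='q'](σ[b>2](S)))) → 1

E1 and E2 produce the same multiset:
x | v | b | f | z | y
q | p | 6 | 6 | q | q

yes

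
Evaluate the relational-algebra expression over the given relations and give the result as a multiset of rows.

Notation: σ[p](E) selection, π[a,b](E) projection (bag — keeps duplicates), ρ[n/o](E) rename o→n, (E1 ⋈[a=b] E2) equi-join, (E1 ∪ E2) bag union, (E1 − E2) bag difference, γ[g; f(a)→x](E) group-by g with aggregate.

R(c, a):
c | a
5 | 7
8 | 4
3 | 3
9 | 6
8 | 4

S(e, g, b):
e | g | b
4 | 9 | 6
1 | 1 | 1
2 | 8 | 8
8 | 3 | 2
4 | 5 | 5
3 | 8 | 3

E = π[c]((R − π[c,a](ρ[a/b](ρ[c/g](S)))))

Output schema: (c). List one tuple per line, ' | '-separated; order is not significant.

Row counts bottom-up:
  R → 5
  S → 6
  ρ[c/g](S) → 6
  ρ[a/b](ρ[c/g](S)) → 6
  π[c,a](ρ[a/b](ρ[c/g](S))) → 6
  (R − π[c,a](ρ[a/b](ρ[c/g](S)))) → 4
  π[c]((R − π[c,a](ρ[a/b](ρ[c/g](S))))) → 4

== RESULT ==
c
3
5
8
8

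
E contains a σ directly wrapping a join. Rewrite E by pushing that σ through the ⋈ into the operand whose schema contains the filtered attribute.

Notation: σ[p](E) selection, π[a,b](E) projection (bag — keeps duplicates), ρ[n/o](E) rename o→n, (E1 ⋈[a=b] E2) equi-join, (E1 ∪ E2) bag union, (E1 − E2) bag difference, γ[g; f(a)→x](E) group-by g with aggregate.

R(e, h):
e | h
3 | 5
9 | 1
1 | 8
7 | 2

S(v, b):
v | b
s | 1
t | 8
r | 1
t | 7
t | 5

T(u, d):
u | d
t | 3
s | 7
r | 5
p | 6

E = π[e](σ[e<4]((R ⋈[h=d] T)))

σ filters on e, owned by the left side.
E' = π[e]((σ[e<4](R) ⋈[h=d] T))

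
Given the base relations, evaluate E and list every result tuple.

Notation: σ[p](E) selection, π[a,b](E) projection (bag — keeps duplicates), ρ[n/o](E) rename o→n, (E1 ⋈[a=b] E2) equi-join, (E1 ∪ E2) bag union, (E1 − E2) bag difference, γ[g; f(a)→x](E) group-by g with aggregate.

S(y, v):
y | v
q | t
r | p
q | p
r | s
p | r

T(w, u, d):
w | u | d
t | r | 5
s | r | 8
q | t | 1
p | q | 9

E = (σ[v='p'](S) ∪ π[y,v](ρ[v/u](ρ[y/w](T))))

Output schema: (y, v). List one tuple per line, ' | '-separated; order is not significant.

Subexpression sizes:
  S → 5
  σ[v='p'](S) → 2
  T → 4
  ρ[y/w](T) → 4
  ρ[v/u](ρ[y/w](T)) → 4
  π[y,v](ρ[v/u](ρ[y/w](T))) → 4
  (σ[v='p'](S) ∪ π[y,v](ρ[v/u](ρ[y/w](T)))) → 6

== RESULT ==
y | v
p | q
q | p
q | t
r | p
s | r
t | r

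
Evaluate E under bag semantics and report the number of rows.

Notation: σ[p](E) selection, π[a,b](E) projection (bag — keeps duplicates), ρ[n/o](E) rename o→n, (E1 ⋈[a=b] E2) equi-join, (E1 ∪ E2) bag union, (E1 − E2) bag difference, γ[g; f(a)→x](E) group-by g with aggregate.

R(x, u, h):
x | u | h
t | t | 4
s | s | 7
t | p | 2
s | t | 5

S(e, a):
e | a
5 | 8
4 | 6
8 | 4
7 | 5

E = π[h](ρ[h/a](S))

Stepwise |·|:
  S → 4
  ρ[h/a](S) → 4
  π[h](ρ[h/a](S)) → 4

|E| = 4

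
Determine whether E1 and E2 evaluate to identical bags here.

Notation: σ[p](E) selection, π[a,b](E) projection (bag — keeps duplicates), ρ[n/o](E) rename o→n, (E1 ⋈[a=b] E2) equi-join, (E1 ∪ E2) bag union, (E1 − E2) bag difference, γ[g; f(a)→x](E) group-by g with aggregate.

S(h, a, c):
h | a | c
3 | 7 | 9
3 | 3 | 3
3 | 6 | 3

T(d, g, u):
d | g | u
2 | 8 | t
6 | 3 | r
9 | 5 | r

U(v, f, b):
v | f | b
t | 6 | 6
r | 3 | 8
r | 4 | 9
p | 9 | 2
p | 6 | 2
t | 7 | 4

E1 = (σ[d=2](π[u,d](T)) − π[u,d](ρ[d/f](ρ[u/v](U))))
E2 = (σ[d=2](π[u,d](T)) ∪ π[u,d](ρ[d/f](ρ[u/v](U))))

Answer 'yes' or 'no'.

E1 per-node cardinality:
  T → 3
  π[u,d](T) → 3
  σ[d=2](π[u,d](T)) → 1
  U → 6
  ρ[u/v](U) → 6
  ρ[d/f](ρ[u/v](U)) → 6
  π[u,d](ρ[d/f](ρ[u/v](U))) → 6
  (σ[d=2](π[u,d](T)) − π[u,d](ρ[d/f](ρ[u/v](U)))) → 1
E2 per-node cardinality:
  T → 3
  π[u,d](T) → 3
  σ[d=2](π[u,d](T)) → 1
  U → 6
  ρ[u/v](U) → 6
  ρ[d/f](ρ[u/v](U)) → 6
  π[u,d](ρ[d/f](ρ[u/v](U))) → 6
  (σ[d=2](π[u,d](T)) ∪ π[u,d](ρ[d/f](ρ[u/v](U)))) → 7

E1 result:
u | d
t | 2
E2 result:
u | d
p | 6
p | 9
r | 3
r | 4
t | 2
t | 6
t | 7
Witness: ('p', 6) appears 0× in E1 but 1× in E2.

no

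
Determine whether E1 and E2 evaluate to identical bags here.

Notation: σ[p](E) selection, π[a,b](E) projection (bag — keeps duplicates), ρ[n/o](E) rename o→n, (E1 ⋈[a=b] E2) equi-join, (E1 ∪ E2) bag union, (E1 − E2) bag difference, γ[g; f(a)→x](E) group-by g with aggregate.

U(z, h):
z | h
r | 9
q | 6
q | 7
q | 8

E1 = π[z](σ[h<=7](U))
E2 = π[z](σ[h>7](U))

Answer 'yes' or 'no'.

E1 row counts bottom-up:
  U → 4
  σ[h<=7](U) → 2
  π[z](σ[h<=7](U)) → 2
E2 row counts bottom-up:
  U → 4
  σ[h>7](U) → 2
  π[z](σ[h>7](U)) → 2

E1 result:
z
q
q
E2 result:
z
q
r
Witness: ('q',) appears 2× in E1 but 1× in E2.

no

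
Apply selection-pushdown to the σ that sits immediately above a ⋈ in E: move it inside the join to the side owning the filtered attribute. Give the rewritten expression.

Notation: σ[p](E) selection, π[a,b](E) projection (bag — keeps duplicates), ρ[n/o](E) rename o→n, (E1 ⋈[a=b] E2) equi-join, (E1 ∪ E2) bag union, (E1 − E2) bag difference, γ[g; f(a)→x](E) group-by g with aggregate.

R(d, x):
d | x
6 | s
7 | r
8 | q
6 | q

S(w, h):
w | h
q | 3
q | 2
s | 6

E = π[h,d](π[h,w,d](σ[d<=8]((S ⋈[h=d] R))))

σ filters on d, owned by the right side.
E' = π[h,d](π[h,w,d]((S ⋈[h=d] σ[d<=8](R))))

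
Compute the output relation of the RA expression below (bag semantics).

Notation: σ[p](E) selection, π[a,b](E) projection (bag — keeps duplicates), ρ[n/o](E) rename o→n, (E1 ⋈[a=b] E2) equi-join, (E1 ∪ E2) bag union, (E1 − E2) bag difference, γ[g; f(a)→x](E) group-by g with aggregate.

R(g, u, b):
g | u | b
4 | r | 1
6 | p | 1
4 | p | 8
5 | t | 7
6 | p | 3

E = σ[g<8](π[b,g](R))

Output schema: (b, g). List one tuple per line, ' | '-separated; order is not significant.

Subexpression sizes:
  R → 5
  π[b,g](R) → 5
  σ[g<8](π[b,g](R)) → 5

== RESULT ==
b | g
1 | 4
1 | 6
3 | 6
7 | 5
8 | 4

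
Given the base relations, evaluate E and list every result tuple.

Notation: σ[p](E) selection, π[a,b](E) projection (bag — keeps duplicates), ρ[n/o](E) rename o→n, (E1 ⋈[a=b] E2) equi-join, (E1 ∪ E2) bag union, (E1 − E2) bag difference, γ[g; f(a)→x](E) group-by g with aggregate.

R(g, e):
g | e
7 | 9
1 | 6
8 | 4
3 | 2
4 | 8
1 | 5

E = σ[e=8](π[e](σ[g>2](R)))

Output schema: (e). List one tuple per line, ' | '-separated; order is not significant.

Per-node cardinality:
  R → 6
  σ[g>2](R) → 4
  π[e](σ[g>2](R)) → 4
  σ[e=8](π[e](σ[g>2](R))) → 1

== RESULT ==
e
8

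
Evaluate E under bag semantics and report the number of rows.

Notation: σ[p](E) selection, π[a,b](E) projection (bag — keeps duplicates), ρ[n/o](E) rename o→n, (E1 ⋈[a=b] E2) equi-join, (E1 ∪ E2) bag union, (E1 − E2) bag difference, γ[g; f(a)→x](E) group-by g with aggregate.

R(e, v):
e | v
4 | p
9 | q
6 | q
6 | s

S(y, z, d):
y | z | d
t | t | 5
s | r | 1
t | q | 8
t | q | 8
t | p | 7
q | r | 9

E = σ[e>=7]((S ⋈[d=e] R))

Per-node cardinality:
  S → 6
  R → 4
  (S ⋈[d=e] R) → 1
  σ[e>=7]((S ⋈[d=e] R)) → 1

|E| = 1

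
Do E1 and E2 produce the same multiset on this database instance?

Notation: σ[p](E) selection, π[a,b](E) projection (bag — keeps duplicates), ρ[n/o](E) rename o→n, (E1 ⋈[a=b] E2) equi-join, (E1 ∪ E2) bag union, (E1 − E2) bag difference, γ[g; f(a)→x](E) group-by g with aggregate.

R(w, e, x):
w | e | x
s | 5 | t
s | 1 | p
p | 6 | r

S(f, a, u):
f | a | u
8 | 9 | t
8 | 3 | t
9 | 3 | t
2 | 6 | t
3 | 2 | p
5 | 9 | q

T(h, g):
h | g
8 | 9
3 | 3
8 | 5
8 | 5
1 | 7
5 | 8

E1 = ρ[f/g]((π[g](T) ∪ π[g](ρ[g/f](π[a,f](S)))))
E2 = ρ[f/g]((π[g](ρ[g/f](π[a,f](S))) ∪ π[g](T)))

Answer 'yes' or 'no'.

E1 row counts bottom-up:
  T → 6
  π[g](T) → 6
  S → 6
  π[a,f](S) → 6
  ρ[g/f](π[a,f](S)) → 6
  π[g](ρ[g/f](π[a,f](S))) → 6
  (π[g](T) ∪ π[g](ρ[g/f](π[a,f](S)))) → 12
  ρ[f/g]((π[g](T) ∪ π[g](ρ[g/f](π[a,f](S))))) → 12
E2 row counts bottom-up:
  S → 6
  π[a,f](S) → 6
  ρ[g/f](π[a,f](S)) → 6
  π[g](ρ[g/f](π[a,f](S))) → 6
  T → 6
  π[g](T) → 6
  (π[g](ρ[g/f](π[a,f](S))) ∪ π[g](T)) → 12
  ρ[f/g]((π[g](ρ[g/f](π[a,f](S))) ∪ π[g](T))) → 12

E1 and E2 produce the same multiset:
f
2
3
3
5
5
5
7
8
8
8
9
9

yes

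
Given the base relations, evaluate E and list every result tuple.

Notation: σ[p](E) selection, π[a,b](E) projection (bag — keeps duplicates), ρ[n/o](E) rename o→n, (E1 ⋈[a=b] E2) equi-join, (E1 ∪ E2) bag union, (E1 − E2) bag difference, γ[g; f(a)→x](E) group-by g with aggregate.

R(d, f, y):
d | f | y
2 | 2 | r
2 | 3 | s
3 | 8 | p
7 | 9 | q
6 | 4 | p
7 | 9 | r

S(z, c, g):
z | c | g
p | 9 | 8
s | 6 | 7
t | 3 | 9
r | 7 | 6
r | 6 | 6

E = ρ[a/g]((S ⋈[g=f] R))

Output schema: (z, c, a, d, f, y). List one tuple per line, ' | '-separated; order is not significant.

Row counts bottom-up:
  S → 5
  R → 6
  (S ⋈[g=f] R) → 3
  ρ[a/g]((S ⋈[g=f] R)) → 3

== RESULT ==
z | c | a | d | f | y
p | 9 | 8 | 3 | 8 | p
t | 3 | 9 | 7 | 9 | q
t | 3 | 9 | 7 | 9 | r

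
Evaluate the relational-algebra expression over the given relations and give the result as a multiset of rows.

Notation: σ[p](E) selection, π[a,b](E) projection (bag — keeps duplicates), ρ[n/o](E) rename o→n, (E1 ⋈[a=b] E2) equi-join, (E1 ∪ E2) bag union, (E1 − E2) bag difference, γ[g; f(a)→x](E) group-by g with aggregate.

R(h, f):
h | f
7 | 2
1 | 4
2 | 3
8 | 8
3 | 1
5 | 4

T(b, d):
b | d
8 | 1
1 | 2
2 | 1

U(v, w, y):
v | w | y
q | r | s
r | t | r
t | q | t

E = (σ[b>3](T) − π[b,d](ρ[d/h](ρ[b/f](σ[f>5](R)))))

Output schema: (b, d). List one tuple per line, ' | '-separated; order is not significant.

Row counts bottom-up:
  T → 3
  σ[b>3](T) → 1
  R → 6
  σ[f>5](R) → 1
  ρ[b/f](σ[f>5](R)) → 1
  ρ[d/h](ρ[b/f](σ[f>5](R))) → 1
  π[b,d](ρ[d/h](ρ[b/f](σ[f>5](R)))) → 1
  (σ[b>3](T) − π[b,d](ρ[d/h](ρ[b/f](σ[f>5](R))))) → 1

== RESULT ==
b | d
8 | 1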